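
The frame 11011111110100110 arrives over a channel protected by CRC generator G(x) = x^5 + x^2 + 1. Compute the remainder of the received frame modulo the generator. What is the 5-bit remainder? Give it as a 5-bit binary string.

00000

Modulo-2 division of 11011111110100110 by 100101:
  pos 0: 110111 XOR 100101 = 010010
  pos 1: 100101 XOR 100101 = 000000
  pos 7: 111010 XOR 100101 = 011111
  pos 8: 111110 XOR 100101 = 011011
  pos 9: 110111 XOR 100101 = 010010
  pos 10: 100101 XOR 100101 = 000000
Remainder = 00000 (zero — the frame passes the CRC check).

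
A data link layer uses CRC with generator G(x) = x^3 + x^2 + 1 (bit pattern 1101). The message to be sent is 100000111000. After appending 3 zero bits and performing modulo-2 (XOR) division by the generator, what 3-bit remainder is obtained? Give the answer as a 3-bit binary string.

Append 3 zeros: 100000111000000. Divide by 1101 (XOR where the leading bit is 1):
  pos 0: 1000 XOR 1101 = 0101
  pos 1: 1010 XOR 1101 = 0111
  pos 2: 1110 XOR 1101 = 0011
  pos 4: 1111 XOR 1101 = 0010
  pos 6: 1010 XOR 1101 = 0111
  pos 7: 1110 XOR 1101 = 0011
  pos 9: 1100 XOR 1101 = 0001
Remainder (last 3 bits) = 100. This is the CRC / FCS.

100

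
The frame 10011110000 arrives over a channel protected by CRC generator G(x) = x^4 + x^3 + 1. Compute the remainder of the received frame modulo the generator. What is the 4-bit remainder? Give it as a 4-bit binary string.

Modulo-2 division of 10011110000 by 11001:
  pos 0: 10011 XOR 11001 = 01010
  pos 1: 10101 XOR 11001 = 01100
  pos 2: 11001 XOR 11001 = 00000
Remainder = 0000 (zero — the frame passes the CRC check).

0000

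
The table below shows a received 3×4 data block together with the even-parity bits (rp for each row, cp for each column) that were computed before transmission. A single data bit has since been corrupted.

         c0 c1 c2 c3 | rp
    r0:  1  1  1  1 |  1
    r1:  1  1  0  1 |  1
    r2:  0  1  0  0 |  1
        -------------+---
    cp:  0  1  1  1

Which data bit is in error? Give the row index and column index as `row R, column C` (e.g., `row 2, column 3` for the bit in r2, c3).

row 0, column 3

Recompute each row's even parity and compare to rp:
  r0: data parity 0, sent rp 1 → mismatch
  r1: data parity 1, sent rp 1 → ok
  r2: data parity 1, sent rp 1 → ok
Recompute each column's even parity and compare to cp:
  c0: data parity 0, sent cp 0 → ok
  c1: data parity 1, sent cp 1 → ok
  c2: data parity 1, sent cp 1 → ok
  c3: data parity 0, sent cp 1 → mismatch
Exactly one row (r0) and one column (c3) fail → the flipped bit is at their intersection.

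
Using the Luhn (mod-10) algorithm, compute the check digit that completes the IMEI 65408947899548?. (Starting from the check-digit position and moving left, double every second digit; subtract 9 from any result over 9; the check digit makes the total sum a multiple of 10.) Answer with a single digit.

5

Partial digits right→left: 8 4 5 9 9 8 7 4 9 8 0 4 5 6
Double every second digit counting from the check-digit position (so the 1st, 3rd, 5th, ... of the partial from the right).
  doubled (with −9 where >9): 7 1 9 5 9 0 1 → sum 32
  kept as-is: 4 9 8 4 8 4 6 → sum 43
Total = 32 + 43 = 75.
Check digit = (10 − (75 mod 10)) mod 10 = 5.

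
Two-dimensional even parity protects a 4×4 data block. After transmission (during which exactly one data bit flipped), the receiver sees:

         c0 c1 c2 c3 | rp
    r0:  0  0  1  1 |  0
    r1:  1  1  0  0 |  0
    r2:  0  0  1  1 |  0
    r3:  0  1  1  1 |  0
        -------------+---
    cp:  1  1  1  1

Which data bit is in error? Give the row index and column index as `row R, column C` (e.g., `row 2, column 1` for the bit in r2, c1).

Recompute each row's even parity and compare to rp:
  r0: data parity 0, sent rp 0 → ok
  r1: data parity 0, sent rp 0 → ok
  r2: data parity 0, sent rp 0 → ok
  r3: data parity 1, sent rp 0 → mismatch
Recompute each column's even parity and compare to cp:
  c0: data parity 1, sent cp 1 → ok
  c1: data parity 0, sent cp 1 → mismatch
  c2: data parity 1, sent cp 1 → ok
  c3: data parity 1, sent cp 1 → ok
Exactly one row (r3) and one column (c1) fail → the flipped bit is at their intersection.

row 3, column 1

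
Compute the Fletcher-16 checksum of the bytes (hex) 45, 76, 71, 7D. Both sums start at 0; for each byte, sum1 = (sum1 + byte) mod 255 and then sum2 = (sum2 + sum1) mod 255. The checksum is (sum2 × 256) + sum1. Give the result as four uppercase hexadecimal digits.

Running sums (mod 255):
  after byte 0 (45): sum1=69, sum2=69
  after byte 1 (76): sum1=187, sum2=1
  after byte 2 (71): sum1=45, sum2=46
  after byte 3 (7D): sum1=170, sum2=216
Checksum = sum2·256 + sum1 = 216·256 + 170 = 55466 = 0xD8AA.

D8AA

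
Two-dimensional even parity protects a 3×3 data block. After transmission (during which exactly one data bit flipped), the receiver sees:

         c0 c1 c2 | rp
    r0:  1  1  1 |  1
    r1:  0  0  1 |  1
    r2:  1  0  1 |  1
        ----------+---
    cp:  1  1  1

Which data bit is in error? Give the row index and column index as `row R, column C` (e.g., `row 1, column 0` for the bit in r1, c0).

row 2, column 0

Recompute each row's even parity and compare to rp:
  r0: data parity 1, sent rp 1 → ok
  r1: data parity 1, sent rp 1 → ok
  r2: data parity 0, sent rp 1 → mismatch
Recompute each column's even parity and compare to cp:
  c0: data parity 0, sent cp 1 → mismatch
  c1: data parity 1, sent cp 1 → ok
  c2: data parity 1, sent cp 1 → ok
Exactly one row (r2) and one column (c0) fail → the flipped bit is at their intersection.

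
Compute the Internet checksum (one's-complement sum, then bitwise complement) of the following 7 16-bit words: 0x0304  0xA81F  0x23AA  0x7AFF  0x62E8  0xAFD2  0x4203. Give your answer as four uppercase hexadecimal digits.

One's-complement addition (fold any carry out of bit 15 back into bit 0):
  0x0304 + 0xA81F = 0x0AB23
  0xAB23 + 0x23AA = 0x0CECD
  0xCECD + 0x7AFF = 0x149CC → wrap carry → 0x49CD
  0x49CD + 0x62E8 = 0x0ACB5
  0xACB5 + 0xAFD2 = 0x15C87 → wrap carry → 0x5C88
  0x5C88 + 0x4203 = 0x09E8B
One's-complement sum = 0x9E8B.
Checksum = ~0x9E8B & 0xFFFF = 0x6174.

6174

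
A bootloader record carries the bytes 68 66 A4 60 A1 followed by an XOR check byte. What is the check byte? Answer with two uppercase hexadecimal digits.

XOR the bytes together:
  start with 0x68
  0x68 ⊕ 0x66 = 0x0E
  0x0E ⊕ 0xA4 = 0xAA
  0xAA ⊕ 0x60 = 0xCA
  0xCA ⊕ 0xA1 = 0x6B

6B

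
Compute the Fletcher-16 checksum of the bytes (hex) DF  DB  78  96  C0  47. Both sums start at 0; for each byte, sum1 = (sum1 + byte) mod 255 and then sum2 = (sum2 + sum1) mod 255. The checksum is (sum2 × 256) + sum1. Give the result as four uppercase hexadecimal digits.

F8D2

Running sums (mod 255):
  after byte 0 (DF): sum1=223, sum2=223
  after byte 1 (DB): sum1=187, sum2=155
  after byte 2 (78): sum1=52, sum2=207
  after byte 3 (96): sum1=202, sum2=154
  after byte 4 (C0): sum1=139, sum2=38
  after byte 5 (47): sum1=210, sum2=248
Checksum = sum2·256 + sum1 = 248·256 + 210 = 63698 = 0xF8D2.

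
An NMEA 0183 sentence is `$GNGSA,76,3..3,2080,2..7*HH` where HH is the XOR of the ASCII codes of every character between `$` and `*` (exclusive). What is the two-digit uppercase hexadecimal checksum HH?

XOR the ASCII codes of the payload characters:
  'G' = 0x47 → acc = 0x47
  'N' = 0x4E → acc = 0x09
  'G' = 0x47 → acc = 0x4E
  'S' = 0x53 → acc = 0x1D
  'A' = 0x41 → acc = 0x5C
  ',' = 0x2C → acc = 0x70
  '7' = 0x37 → acc = 0x47
  '6' = 0x36 → acc = 0x71
  ',' = 0x2C → acc = 0x5D
  '3' = 0x33 → acc = 0x6E
  '.' = 0x2E → acc = 0x40
  '.' = 0x2E → acc = 0x6E
  '3' = 0x33 → acc = 0x5D
  ',' = 0x2C → acc = 0x71
  '2' = 0x32 → acc = 0x43
  '0' = 0x30 → acc = 0x73
  '8' = 0x38 → acc = 0x4B
  '0' = 0x30 → acc = 0x7B
  ',' = 0x2C → acc = 0x57
  '2' = 0x32 → acc = 0x65
  '.' = 0x2E → acc = 0x4B
  '.' = 0x2E → acc = 0x65
  '7' = 0x37 → acc = 0x52
Checksum = 0x52.

52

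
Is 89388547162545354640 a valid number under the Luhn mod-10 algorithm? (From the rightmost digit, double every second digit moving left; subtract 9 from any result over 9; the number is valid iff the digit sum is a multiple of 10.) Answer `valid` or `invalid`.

From the right, keep odd positions and double even positions (subtract 9 from any doubled value over 9):
  doubled (positions 2,4,...): 8 8 6 8 4 2 8 7 6 7 → sum 64
  kept (positions 1,3,...): 0 6 5 5 5 6 7 5 8 9 → sum 56
Total = 120.
120 mod 10 = 0, so the number is valid.

valid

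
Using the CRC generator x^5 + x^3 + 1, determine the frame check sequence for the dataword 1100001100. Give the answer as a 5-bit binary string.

Append 5 zeros: 110000110000000. Divide by 101001 (XOR where the leading bit is 1):
  pos 0: 110000 XOR 101001 = 011001
  pos 1: 110011 XOR 101001 = 011010
  pos 2: 110101 XOR 101001 = 011100
  pos 3: 111000 XOR 101001 = 010001
  pos 4: 100010 XOR 101001 = 001011
  pos 6: 101100 XOR 101001 = 000101
  pos 9: 101000 XOR 101001 = 000001
Remainder (last 5 bits) = 00001. This is the CRC / FCS.

00001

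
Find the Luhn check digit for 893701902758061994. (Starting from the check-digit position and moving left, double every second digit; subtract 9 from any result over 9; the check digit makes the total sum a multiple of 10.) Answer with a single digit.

Partial digits right→left: 4 9 9 1 6 0 8 5 7 2 0 9 1 0 7 3 9 8
Double every second digit counting from the check-digit position (so the 1st, 3rd, 5th, ... of the partial from the right).
  doubled (with −9 where >9): 8 9 3 7 5 0 2 5 9 → sum 48
  kept as-is: 9 1 0 5 2 9 0 3 8 → sum 37
Total = 48 + 37 = 85.
Check digit = (10 − (85 mod 10)) mod 10 = 5.

5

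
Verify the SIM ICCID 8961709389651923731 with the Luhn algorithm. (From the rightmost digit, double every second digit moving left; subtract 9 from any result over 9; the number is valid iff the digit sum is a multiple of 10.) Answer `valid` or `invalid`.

From the right, keep odd positions and double even positions (subtract 9 from any doubled value over 9):
  doubled (positions 2,4,...): 6 6 9 1 9 6 0 2 9 → sum 48
  kept (positions 1,3,...): 1 7 2 1 6 8 9 7 6 8 → sum 55
Total = 103.
103 mod 10 = 3, so the number is invalid.

invalid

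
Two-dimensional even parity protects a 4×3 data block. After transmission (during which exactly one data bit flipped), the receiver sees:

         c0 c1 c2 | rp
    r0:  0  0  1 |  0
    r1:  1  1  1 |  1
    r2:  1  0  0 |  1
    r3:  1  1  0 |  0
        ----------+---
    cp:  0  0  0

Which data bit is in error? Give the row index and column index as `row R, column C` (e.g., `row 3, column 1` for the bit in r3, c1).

row 0, column 0

Recompute each row's even parity and compare to rp:
  r0: data parity 1, sent rp 0 → mismatch
  r1: data parity 1, sent rp 1 → ok
  r2: data parity 1, sent rp 1 → ok
  r3: data parity 0, sent rp 0 → ok
Recompute each column's even parity and compare to cp:
  c0: data parity 1, sent cp 0 → mismatch
  c1: data parity 0, sent cp 0 → ok
  c2: data parity 0, sent cp 0 → ok
Exactly one row (r0) and one column (c0) fail → the flipped bit is at their intersection.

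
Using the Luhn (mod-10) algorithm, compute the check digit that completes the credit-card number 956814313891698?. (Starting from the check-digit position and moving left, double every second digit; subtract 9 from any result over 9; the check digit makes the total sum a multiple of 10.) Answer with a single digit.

Partial digits right→left: 8 9 6 1 9 8 3 1 3 4 1 8 6 5 9
Double every second digit counting from the check-digit position (so the 1st, 3rd, 5th, ... of the partial from the right).
  doubled (with −9 where >9): 7 3 9 6 6 2 3 9 → sum 45
  kept as-is: 9 1 8 1 4 8 5 → sum 36
Total = 45 + 36 = 81.
Check digit = (10 − (81 mod 10)) mod 10 = 9.

9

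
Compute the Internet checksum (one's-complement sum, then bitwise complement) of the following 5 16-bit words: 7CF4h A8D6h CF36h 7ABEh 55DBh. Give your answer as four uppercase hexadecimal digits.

One's-complement addition (fold any carry out of bit 15 back into bit 0):
  0x7CF4 + 0xA8D6 = 0x125CA → wrap carry → 0x25CB
  0x25CB + 0xCF36 = 0x0F501
  0xF501 + 0x7ABE = 0x16FBF → wrap carry → 0x6FC0
  0x6FC0 + 0x55DB = 0x0C59B
One's-complement sum = 0xC59B.
Checksum = ~0xC59B & 0xFFFF = 0x3A64.

3A64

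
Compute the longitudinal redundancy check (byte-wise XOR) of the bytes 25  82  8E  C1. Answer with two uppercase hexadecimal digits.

E8

XOR the bytes together:
  start with 0x25
  0x25 ⊕ 0x82 = 0xA7
  0xA7 ⊕ 0x8E = 0x29
  0x29 ⊕ 0xC1 = 0xE8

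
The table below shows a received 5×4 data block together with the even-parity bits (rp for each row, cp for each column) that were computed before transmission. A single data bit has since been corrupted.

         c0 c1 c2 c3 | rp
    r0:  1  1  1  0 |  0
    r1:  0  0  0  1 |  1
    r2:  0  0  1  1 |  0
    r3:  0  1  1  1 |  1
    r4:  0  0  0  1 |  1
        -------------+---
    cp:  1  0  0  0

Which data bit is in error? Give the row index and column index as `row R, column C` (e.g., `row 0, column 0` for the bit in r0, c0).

Recompute each row's even parity and compare to rp:
  r0: data parity 1, sent rp 0 → mismatch
  r1: data parity 1, sent rp 1 → ok
  r2: data parity 0, sent rp 0 → ok
  r3: data parity 1, sent rp 1 → ok
  r4: data parity 1, sent rp 1 → ok
Recompute each column's even parity and compare to cp:
  c0: data parity 1, sent cp 1 → ok
  c1: data parity 0, sent cp 0 → ok
  c2: data parity 1, sent cp 0 → mismatch
  c3: data parity 0, sent cp 0 → ok
Exactly one row (r0) and one column (c2) fail → the flipped bit is at their intersection.

row 0, column 2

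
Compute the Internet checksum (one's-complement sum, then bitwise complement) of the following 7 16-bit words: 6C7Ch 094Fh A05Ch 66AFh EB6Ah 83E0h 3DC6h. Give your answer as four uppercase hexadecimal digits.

D616

One's-complement addition (fold any carry out of bit 15 back into bit 0):
  0x6C7C + 0x094F = 0x075CB
  0x75CB + 0xA05C = 0x11627 → wrap carry → 0x1628
  0x1628 + 0x66AF = 0x07CD7
  0x7CD7 + 0xEB6A = 0x16841 → wrap carry → 0x6842
  0x6842 + 0x83E0 = 0x0EC22
  0xEC22 + 0x3DC6 = 0x129E8 → wrap carry → 0x29E9
One's-complement sum = 0x29E9.
Checksum = ~0x29E9 & 0xFFFF = 0xD616.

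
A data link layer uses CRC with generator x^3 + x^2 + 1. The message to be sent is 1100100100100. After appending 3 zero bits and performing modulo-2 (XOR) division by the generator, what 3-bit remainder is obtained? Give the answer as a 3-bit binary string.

101

Append 3 zeros: 1100100100100000. Divide by 1101 (XOR where the leading bit is 1):
  pos 0: 1100 XOR 1101 = 0001
  pos 3: 1100 XOR 1101 = 0001
  pos 6: 1100 XOR 1101 = 0001
  pos 9: 1100 XOR 1101 = 0001
  pos 12: 1000 XOR 1101 = 0101
Remainder (last 3 bits) = 101. This is the CRC / FCS.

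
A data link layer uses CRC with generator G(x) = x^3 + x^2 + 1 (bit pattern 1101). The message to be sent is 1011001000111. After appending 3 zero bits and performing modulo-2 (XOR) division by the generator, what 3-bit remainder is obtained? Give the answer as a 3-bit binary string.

010

Append 3 zeros: 1011001000111000. Divide by 1101 (XOR where the leading bit is 1):
  pos 0: 1011 XOR 1101 = 0110
  pos 1: 1100 XOR 1101 = 0001
  pos 4: 1010 XOR 1101 = 0111
  pos 5: 1110 XOR 1101 = 0011
  pos 7: 1101 XOR 1101 = 0000
  pos 11: 1100 XOR 1101 = 0001
Remainder (last 3 bits) = 010. This is the CRC / FCS.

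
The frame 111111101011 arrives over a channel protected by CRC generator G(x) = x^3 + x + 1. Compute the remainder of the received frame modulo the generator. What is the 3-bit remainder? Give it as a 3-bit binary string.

Modulo-2 division of 111111101011 by 1011:
  pos 0: 1111 XOR 1011 = 0100
  pos 1: 1001 XOR 1011 = 0010
  pos 3: 1011 XOR 1011 = 0000
  pos 8: 1011 XOR 1011 = 0000
Remainder = 000 (zero — the frame passes the CRC check).

000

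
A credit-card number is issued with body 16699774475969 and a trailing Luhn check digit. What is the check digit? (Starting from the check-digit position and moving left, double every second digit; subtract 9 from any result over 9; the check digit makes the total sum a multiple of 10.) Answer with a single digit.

Partial digits right→left: 9 6 9 5 7 4 4 7 7 9 9 6 6 1
Double every second digit counting from the check-digit position (so the 1st, 3rd, 5th, ... of the partial from the right).
  doubled (with −9 where >9): 9 9 5 8 5 9 3 → sum 48
  kept as-is: 6 5 4 7 9 6 1 → sum 38
Total = 48 + 38 = 86.
Check digit = (10 − (86 mod 10)) mod 10 = 4.

4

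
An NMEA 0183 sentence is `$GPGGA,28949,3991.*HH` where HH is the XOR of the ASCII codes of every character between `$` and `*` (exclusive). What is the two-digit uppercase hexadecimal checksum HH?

XOR the ASCII codes of the payload characters:
  'G' = 0x47 → acc = 0x47
  'P' = 0x50 → acc = 0x17
  'G' = 0x47 → acc = 0x50
  'G' = 0x47 → acc = 0x17
  'A' = 0x41 → acc = 0x56
  ',' = 0x2C → acc = 0x7A
  '2' = 0x32 → acc = 0x48
  '8' = 0x38 → acc = 0x70
  '9' = 0x39 → acc = 0x49
  '4' = 0x34 → acc = 0x7D
  '9' = 0x39 → acc = 0x44
  ',' = 0x2C → acc = 0x68
  '3' = 0x33 → acc = 0x5B
  '9' = 0x39 → acc = 0x62
  '9' = 0x39 → acc = 0x5B
  '1' = 0x31 → acc = 0x6A
  '.' = 0x2E → acc = 0x44
Checksum = 0x44.

44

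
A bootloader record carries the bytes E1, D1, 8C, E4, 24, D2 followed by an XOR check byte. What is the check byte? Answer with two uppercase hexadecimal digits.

XOR the bytes together:
  start with 0xE1
  0xE1 ⊕ 0xD1 = 0x30
  0x30 ⊕ 0x8C = 0xBC
  0xBC ⊕ 0xE4 = 0x58
  0x58 ⊕ 0x24 = 0x7C
  0x7C ⊕ 0xD2 = 0xAE

AE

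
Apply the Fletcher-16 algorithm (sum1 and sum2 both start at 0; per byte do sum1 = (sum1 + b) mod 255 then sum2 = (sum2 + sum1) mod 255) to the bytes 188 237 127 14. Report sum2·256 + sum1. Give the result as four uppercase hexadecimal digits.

C938

Running sums (mod 255):
  after byte 0 (188): sum1=188, sum2=188
  after byte 1 (237): sum1=170, sum2=103
  after byte 2 (127): sum1=42, sum2=145
  after byte 3 (14): sum1=56, sum2=201
Checksum = sum2·256 + sum1 = 201·256 + 56 = 51512 = 0xC938.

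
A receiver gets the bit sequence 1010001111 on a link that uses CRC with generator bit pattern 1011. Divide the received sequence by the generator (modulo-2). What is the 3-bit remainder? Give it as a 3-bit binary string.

001

Modulo-2 division of 1010001111 by 1011:
  pos 0: 1010 XOR 1011 = 0001
  pos 3: 1001 XOR 1011 = 0010
  pos 5: 1011 XOR 1011 = 0000
Remainder = 001 (nonzero — an error is detected).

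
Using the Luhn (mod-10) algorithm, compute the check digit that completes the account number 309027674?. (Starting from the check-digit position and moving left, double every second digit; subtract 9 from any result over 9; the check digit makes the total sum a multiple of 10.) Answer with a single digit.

Partial digits right→left: 4 7 6 7 2 0 9 0 3
Double every second digit counting from the check-digit position (so the 1st, 3rd, 5th, ... of the partial from the right).
  doubled (with −9 where >9): 8 3 4 9 6 → sum 30
  kept as-is: 7 7 0 0 → sum 14
Total = 30 + 14 = 44.
Check digit = (10 − (44 mod 10)) mod 10 = 6.

6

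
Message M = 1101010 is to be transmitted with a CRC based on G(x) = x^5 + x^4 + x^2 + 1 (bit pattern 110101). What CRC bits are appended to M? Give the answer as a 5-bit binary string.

Append 5 zeros: 110101000000. Divide by 110101 (XOR where the leading bit is 1):
  pos 0: 110101 XOR 110101 = 000000
Remainder (last 5 bits) = 00000. This is the CRC / FCS.

00000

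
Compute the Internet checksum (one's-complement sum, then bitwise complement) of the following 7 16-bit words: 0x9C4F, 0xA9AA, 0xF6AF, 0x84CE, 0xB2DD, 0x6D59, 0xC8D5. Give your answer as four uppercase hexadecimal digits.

One's-complement addition (fold any carry out of bit 15 back into bit 0):
  0x9C4F + 0xA9AA = 0x145F9 → wrap carry → 0x45FA
  0x45FA + 0xF6AF = 0x13CA9 → wrap carry → 0x3CAA
  0x3CAA + 0x84CE = 0x0C178
  0xC178 + 0xB2DD = 0x17455 → wrap carry → 0x7456
  0x7456 + 0x6D59 = 0x0E1AF
  0xE1AF + 0xC8D5 = 0x1AA84 → wrap carry → 0xAA85
One's-complement sum = 0xAA85.
Checksum = ~0xAA85 & 0xFFFF = 0x557A.

557A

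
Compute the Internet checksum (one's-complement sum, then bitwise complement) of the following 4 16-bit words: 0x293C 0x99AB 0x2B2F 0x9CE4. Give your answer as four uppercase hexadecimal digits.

7504

One's-complement addition (fold any carry out of bit 15 back into bit 0):
  0x293C + 0x99AB = 0x0C2E7
  0xC2E7 + 0x2B2F = 0x0EE16
  0xEE16 + 0x9CE4 = 0x18AFA → wrap carry → 0x8AFB
One's-complement sum = 0x8AFB.
Checksum = ~0x8AFB & 0xFFFF = 0x7504.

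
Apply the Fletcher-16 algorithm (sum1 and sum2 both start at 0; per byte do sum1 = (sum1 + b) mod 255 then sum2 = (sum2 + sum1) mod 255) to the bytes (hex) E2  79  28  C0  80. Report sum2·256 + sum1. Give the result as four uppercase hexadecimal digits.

CEC5

Running sums (mod 255):
  after byte 0 (E2): sum1=226, sum2=226
  after byte 1 (79): sum1=92, sum2=63
  after byte 2 (28): sum1=132, sum2=195
  after byte 3 (C0): sum1=69, sum2=9
  after byte 4 (80): sum1=197, sum2=206
Checksum = sum2·256 + sum1 = 206·256 + 197 = 52933 = 0xCEC5.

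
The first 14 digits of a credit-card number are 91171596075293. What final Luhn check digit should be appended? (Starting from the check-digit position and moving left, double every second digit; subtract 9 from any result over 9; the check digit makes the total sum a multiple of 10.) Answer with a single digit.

Partial digits right→left: 3 9 2 5 7 0 6 9 5 1 7 1 1 9
Double every second digit counting from the check-digit position (so the 1st, 3rd, 5th, ... of the partial from the right).
  doubled (with −9 where >9): 6 4 5 3 1 5 2 → sum 26
  kept as-is: 9 5 0 9 1 1 9 → sum 34
Total = 26 + 34 = 60.
Check digit = (10 − (60 mod 10)) mod 10 = 0.

0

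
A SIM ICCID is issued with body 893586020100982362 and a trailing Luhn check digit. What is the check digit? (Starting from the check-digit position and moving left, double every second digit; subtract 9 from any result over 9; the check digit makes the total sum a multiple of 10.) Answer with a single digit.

Partial digits right→left: 2 6 3 2 8 9 0 0 1 0 2 0 6 8 5 3 9 8
Double every second digit counting from the check-digit position (so the 1st, 3rd, 5th, ... of the partial from the right).
  doubled (with −9 where >9): 4 6 7 0 2 4 3 1 9 → sum 36
  kept as-is: 6 2 9 0 0 0 8 3 8 → sum 36
Total = 36 + 36 = 72.
Check digit = (10 − (72 mod 10)) mod 10 = 8.

8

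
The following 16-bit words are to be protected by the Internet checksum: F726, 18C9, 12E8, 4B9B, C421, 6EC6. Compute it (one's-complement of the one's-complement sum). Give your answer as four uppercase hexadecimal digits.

5EA4

One's-complement addition (fold any carry out of bit 15 back into bit 0):
  0xF726 + 0x18C9 = 0x10FEF → wrap carry → 0x0FF0
  0x0FF0 + 0x12E8 = 0x022D8
  0x22D8 + 0x4B9B = 0x06E73
  0x6E73 + 0xC421 = 0x13294 → wrap carry → 0x3295
  0x3295 + 0x6EC6 = 0x0A15B
One's-complement sum = 0xA15B.
Checksum = ~0xA15B & 0xFFFF = 0x5EA4.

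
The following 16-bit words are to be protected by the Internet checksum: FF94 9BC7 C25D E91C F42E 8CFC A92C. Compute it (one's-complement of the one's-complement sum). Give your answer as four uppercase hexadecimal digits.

8ED0

One's-complement addition (fold any carry out of bit 15 back into bit 0):
  0xFF94 + 0x9BC7 = 0x19B5B → wrap carry → 0x9B5C
  0x9B5C + 0xC25D = 0x15DB9 → wrap carry → 0x5DBA
  0x5DBA + 0xE91C = 0x146D6 → wrap carry → 0x46D7
  0x46D7 + 0xF42E = 0x13B05 → wrap carry → 0x3B06
  0x3B06 + 0x8CFC = 0x0C802
  0xC802 + 0xA92C = 0x1712E → wrap carry → 0x712F
One's-complement sum = 0x712F.
Checksum = ~0x712F & 0xFFFF = 0x8ED0.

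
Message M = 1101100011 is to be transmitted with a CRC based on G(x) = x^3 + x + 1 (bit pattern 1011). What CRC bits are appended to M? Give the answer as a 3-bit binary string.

Append 3 zeros: 1101100011000. Divide by 1011 (XOR where the leading bit is 1):
  pos 0: 1101 XOR 1011 = 0110
  pos 1: 1101 XOR 1011 = 0110
  pos 2: 1100 XOR 1011 = 0111
  pos 3: 1110 XOR 1011 = 0101
  pos 4: 1010 XOR 1011 = 0001
  pos 7: 1110 XOR 1011 = 0101
  pos 8: 1010 XOR 1011 = 0001
Remainder (last 3 bits) = 010. This is the CRC / FCS.

010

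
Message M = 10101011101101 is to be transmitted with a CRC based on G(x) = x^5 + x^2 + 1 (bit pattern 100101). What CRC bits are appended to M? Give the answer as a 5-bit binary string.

00001

Append 5 zeros: 1010101110110100000. Divide by 100101 (XOR where the leading bit is 1):
  pos 0: 101010 XOR 100101 = 001111
  pos 2: 111111 XOR 100101 = 011010
  pos 3: 110101 XOR 100101 = 010000
  pos 4: 100000 XOR 100101 = 000101
  pos 7: 101110 XOR 100101 = 001011
  pos 9: 101110 XOR 100101 = 001011
  pos 11: 101100 XOR 100101 = 001001
  pos 13: 100100 XOR 100101 = 000001
Remainder (last 5 bits) = 00001. This is the CRC / FCS.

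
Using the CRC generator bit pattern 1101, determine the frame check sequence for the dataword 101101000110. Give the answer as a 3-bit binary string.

Append 3 zeros: 101101000110000. Divide by 1101 (XOR where the leading bit is 1):
  pos 0: 1011 XOR 1101 = 0110
  pos 1: 1100 XOR 1101 = 0001
  pos 4: 1100 XOR 1101 = 0001
  pos 7: 1011 XOR 1101 = 0110
  pos 8: 1100 XOR 1101 = 0001
  pos 11: 1000 XOR 1101 = 0101
Remainder (last 3 bits) = 101. This is the CRC / FCS.

101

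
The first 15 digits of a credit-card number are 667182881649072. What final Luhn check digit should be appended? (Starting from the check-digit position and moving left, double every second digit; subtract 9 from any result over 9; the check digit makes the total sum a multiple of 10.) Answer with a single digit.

5

Partial digits right→left: 2 7 0 9 4 6 1 8 8 2 8 1 7 6 6
Double every second digit counting from the check-digit position (so the 1st, 3rd, 5th, ... of the partial from the right).
  doubled (with −9 where >9): 4 0 8 2 7 7 5 3 → sum 36
  kept as-is: 7 9 6 8 2 1 6 → sum 39
Total = 36 + 39 = 75.
Check digit = (10 − (75 mod 10)) mod 10 = 5.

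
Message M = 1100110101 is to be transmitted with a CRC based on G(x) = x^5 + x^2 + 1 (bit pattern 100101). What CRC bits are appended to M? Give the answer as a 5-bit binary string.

11011

Append 5 zeros: 110011010100000. Divide by 100101 (XOR where the leading bit is 1):
  pos 0: 110011 XOR 100101 = 010110
  pos 1: 101100 XOR 100101 = 001001
  pos 3: 100110 XOR 100101 = 000011
  pos 7: 111000 XOR 100101 = 011101
  pos 8: 111010 XOR 100101 = 011111
  pos 9: 111110 XOR 100101 = 011011
Remainder (last 5 bits) = 11011. This is the CRC / FCS.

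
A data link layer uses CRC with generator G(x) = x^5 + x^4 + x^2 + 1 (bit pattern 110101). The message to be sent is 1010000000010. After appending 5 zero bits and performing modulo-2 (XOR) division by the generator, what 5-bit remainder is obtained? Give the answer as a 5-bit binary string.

Append 5 zeros: 101000000001000000. Divide by 110101 (XOR where the leading bit is 1):
  pos 0: 101000 XOR 110101 = 011101
  pos 1: 111010 XOR 110101 = 001111
  pos 3: 111100 XOR 110101 = 001001
  pos 5: 100100 XOR 110101 = 010001
  pos 6: 100011 XOR 110101 = 010110
  pos 7: 101100 XOR 110101 = 011001
  pos 8: 110010 XOR 110101 = 000111
  pos 11: 111000 XOR 110101 = 001101
Remainder (last 5 bits) = 11010. This is the CRC / FCS.

11010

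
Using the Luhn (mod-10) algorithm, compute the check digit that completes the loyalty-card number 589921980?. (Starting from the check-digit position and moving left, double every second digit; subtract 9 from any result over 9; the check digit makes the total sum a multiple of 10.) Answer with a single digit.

1

Partial digits right→left: 0 8 9 1 2 9 9 8 5
Double every second digit counting from the check-digit position (so the 1st, 3rd, 5th, ... of the partial from the right).
  doubled (with −9 where >9): 0 9 4 9 1 → sum 23
  kept as-is: 8 1 9 8 → sum 26
Total = 23 + 26 = 49.
Check digit = (10 − (49 mod 10)) mod 10 = 1.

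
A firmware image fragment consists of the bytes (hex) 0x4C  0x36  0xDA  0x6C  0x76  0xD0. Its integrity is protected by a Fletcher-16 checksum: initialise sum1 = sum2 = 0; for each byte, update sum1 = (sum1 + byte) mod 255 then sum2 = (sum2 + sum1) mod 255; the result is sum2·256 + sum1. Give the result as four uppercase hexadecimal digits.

4711

Running sums (mod 255):
  after byte 0 (0x4C): sum1=76, sum2=76
  after byte 1 (0x36): sum1=130, sum2=206
  after byte 2 (0xDA): sum1=93, sum2=44
  after byte 3 (0x6C): sum1=201, sum2=245
  after byte 4 (0x76): sum1=64, sum2=54
  after byte 5 (0xD0): sum1=17, sum2=71
Checksum = sum2·256 + sum1 = 71·256 + 17 = 18193 = 0x4711.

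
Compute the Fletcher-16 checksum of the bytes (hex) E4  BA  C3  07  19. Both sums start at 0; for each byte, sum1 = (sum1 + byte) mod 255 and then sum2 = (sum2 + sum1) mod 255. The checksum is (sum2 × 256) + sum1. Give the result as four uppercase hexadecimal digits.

Running sums (mod 255):
  after byte 0 (E4): sum1=228, sum2=228
  after byte 1 (BA): sum1=159, sum2=132
  after byte 2 (C3): sum1=99, sum2=231
  after byte 3 (07): sum1=106, sum2=82
  after byte 4 (19): sum1=131, sum2=213
Checksum = sum2·256 + sum1 = 213·256 + 131 = 54659 = 0xD583.

D583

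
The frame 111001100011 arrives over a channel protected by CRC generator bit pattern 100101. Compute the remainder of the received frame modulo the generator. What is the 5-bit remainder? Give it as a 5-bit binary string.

00000

Modulo-2 division of 111001100011 by 100101:
  pos 0: 111001 XOR 100101 = 011100
  pos 1: 111001 XOR 100101 = 011100
  pos 2: 111000 XOR 100101 = 011101
  pos 3: 111010 XOR 100101 = 011111
  pos 4: 111110 XOR 100101 = 011011
  pos 5: 110111 XOR 100101 = 010010
  pos 6: 100101 XOR 100101 = 000000
Remainder = 00000 (zero — the frame passes the CRC check).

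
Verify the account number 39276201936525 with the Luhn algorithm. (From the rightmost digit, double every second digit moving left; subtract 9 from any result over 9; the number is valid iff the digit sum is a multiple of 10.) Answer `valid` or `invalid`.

From the right, keep odd positions and double even positions (subtract 9 from any doubled value over 9):
  doubled (positions 2,4,...): 4 3 9 0 3 4 6 → sum 29
  kept (positions 1,3,...): 5 5 3 1 2 7 9 → sum 32
Total = 61.
61 mod 10 = 1, so the number is invalid.

invalid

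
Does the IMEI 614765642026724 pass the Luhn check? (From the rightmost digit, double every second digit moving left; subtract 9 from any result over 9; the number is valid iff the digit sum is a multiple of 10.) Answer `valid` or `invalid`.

From the right, keep odd positions and double even positions (subtract 9 from any doubled value over 9):
  doubled (positions 2,4,...): 4 3 0 8 1 5 2 → sum 23
  kept (positions 1,3,...): 4 7 2 2 6 6 4 6 → sum 37
Total = 60.
60 mod 10 = 0, so the number is valid.

valid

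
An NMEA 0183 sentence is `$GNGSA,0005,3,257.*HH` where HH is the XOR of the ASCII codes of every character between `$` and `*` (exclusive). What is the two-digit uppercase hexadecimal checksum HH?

XOR the ASCII codes of the payload characters:
  'G' = 0x47 → acc = 0x47
  'N' = 0x4E → acc = 0x09
  'G' = 0x47 → acc = 0x4E
  'S' = 0x53 → acc = 0x1D
  'A' = 0x41 → acc = 0x5C
  ',' = 0x2C → acc = 0x70
  '0' = 0x30 → acc = 0x40
  '0' = 0x30 → acc = 0x70
  '0' = 0x30 → acc = 0x40
  '5' = 0x35 → acc = 0x75
  ',' = 0x2C → acc = 0x59
  '3' = 0x33 → acc = 0x6A
  ',' = 0x2C → acc = 0x46
  '2' = 0x32 → acc = 0x74
  '5' = 0x35 → acc = 0x41
  '7' = 0x37 → acc = 0x76
  '.' = 0x2E → acc = 0x58
Checksum = 0x58.

58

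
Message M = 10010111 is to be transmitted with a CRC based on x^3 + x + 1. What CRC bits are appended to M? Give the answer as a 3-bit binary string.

Append 3 zeros: 10010111000. Divide by 1011 (XOR where the leading bit is 1):
  pos 0: 1001 XOR 1011 = 0010
  pos 2: 1001 XOR 1011 = 0010
  pos 4: 1011 XOR 1011 = 0000
Remainder (last 3 bits) = 000. This is the CRC / FCS.

000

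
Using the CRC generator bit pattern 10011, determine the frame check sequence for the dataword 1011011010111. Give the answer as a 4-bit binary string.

Append 4 zeros: 10110110101110000. Divide by 10011 (XOR where the leading bit is 1):
  pos 0: 10110 XOR 10011 = 00101
  pos 2: 10111 XOR 10011 = 00100
  pos 4: 10001 XOR 10011 = 00010
  pos 7: 10011 XOR 10011 = 00000
  pos 12: 10000 XOR 10011 = 00011
Remainder (last 4 bits) = 0011. This is the CRC / FCS.

0011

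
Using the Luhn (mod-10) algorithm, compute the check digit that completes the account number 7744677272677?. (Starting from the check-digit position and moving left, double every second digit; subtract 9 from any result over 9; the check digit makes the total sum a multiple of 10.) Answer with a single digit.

Partial digits right→left: 7 7 6 2 7 2 7 7 6 4 4 7 7
Double every second digit counting from the check-digit position (so the 1st, 3rd, 5th, ... of the partial from the right).
  doubled (with −9 where >9): 5 3 5 5 3 8 5 → sum 34
  kept as-is: 7 2 2 7 4 7 → sum 29
Total = 34 + 29 = 63.
Check digit = (10 − (63 mod 10)) mod 10 = 7.

7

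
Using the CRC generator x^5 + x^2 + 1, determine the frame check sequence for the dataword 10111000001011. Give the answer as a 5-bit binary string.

Append 5 zeros: 1011100000101100000. Divide by 100101 (XOR where the leading bit is 1):
  pos 0: 101110 XOR 100101 = 001011
  pos 2: 101100 XOR 100101 = 001001
  pos 4: 100100 XOR 100101 = 000001
  pos 9: 110110 XOR 100101 = 010011
  pos 10: 100110 XOR 100101 = 000011
Remainder (last 5 bits) = 11000. This is the CRC / FCS.

11000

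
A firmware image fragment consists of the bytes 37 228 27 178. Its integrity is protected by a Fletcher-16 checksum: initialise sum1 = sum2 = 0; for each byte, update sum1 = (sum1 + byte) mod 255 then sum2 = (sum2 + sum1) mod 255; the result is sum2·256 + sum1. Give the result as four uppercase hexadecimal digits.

2CD7

Running sums (mod 255):
  after byte 0 (37): sum1=37, sum2=37
  after byte 1 (228): sum1=10, sum2=47
  after byte 2 (27): sum1=37, sum2=84
  after byte 3 (178): sum1=215, sum2=44
Checksum = sum2·256 + sum1 = 44·256 + 215 = 11479 = 0x2CD7.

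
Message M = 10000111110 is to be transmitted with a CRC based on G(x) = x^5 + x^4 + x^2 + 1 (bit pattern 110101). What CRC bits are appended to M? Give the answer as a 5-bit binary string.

11101

Append 5 zeros: 1000011111000000. Divide by 110101 (XOR where the leading bit is 1):
  pos 0: 100001 XOR 110101 = 010100
  pos 1: 101001 XOR 110101 = 011100
  pos 2: 111001 XOR 110101 = 001100
  pos 4: 110011 XOR 110101 = 000110
  pos 7: 110000 XOR 110101 = 000101
  pos 10: 101000 XOR 110101 = 011101
Remainder (last 5 bits) = 11101. This is the CRC / FCS.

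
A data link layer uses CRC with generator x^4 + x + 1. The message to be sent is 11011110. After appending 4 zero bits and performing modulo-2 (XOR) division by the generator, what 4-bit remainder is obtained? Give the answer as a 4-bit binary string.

1101

Append 4 zeros: 110111100000. Divide by 10011 (XOR where the leading bit is 1):
  pos 0: 11011 XOR 10011 = 01000
  pos 1: 10001 XOR 10011 = 00010
  pos 4: 10100 XOR 10011 = 00111
  pos 6: 11100 XOR 10011 = 01111
  pos 7: 11110 XOR 10011 = 01101
Remainder (last 4 bits) = 1101. This is the CRC / FCS.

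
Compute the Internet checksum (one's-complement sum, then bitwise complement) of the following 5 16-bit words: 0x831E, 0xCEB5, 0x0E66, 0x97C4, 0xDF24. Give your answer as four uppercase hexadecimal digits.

One's-complement addition (fold any carry out of bit 15 back into bit 0):
  0x831E + 0xCEB5 = 0x151D3 → wrap carry → 0x51D4
  0x51D4 + 0x0E66 = 0x0603A
  0x603A + 0x97C4 = 0x0F7FE
  0xF7FE + 0xDF24 = 0x1D722 → wrap carry → 0xD723
One's-complement sum = 0xD723.
Checksum = ~0xD723 & 0xFFFF = 0x28DC.

28DC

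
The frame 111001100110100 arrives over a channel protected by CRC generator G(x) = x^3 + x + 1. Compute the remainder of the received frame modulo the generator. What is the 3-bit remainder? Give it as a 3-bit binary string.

Modulo-2 division of 111001100110100 by 1011:
  pos 0: 1110 XOR 1011 = 0101
  pos 1: 1010 XOR 1011 = 0001
  pos 4: 1110 XOR 1011 = 0101
  pos 5: 1010 XOR 1011 = 0001
  pos 8: 1110 XOR 1011 = 0101
  pos 9: 1011 XOR 1011 = 0000
Remainder = 000 (zero — the frame passes the CRC check).

000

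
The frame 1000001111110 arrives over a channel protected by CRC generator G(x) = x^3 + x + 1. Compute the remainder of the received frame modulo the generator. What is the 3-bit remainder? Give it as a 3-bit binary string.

Modulo-2 division of 1000001111110 by 1011:
  pos 0: 1000 XOR 1011 = 0011
  pos 2: 1100 XOR 1011 = 0111
  pos 3: 1111 XOR 1011 = 0100
  pos 4: 1001 XOR 1011 = 0010
  pos 6: 1011 XOR 1011 = 0000
Remainder = 110 (nonzero — an error is detected).

110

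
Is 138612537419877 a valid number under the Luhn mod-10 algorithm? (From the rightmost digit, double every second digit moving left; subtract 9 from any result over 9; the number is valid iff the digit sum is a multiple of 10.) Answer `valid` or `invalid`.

From the right, keep odd positions and double even positions (subtract 9 from any doubled value over 9):
  doubled (positions 2,4,...): 5 9 8 6 4 3 6 → sum 41
  kept (positions 1,3,...): 7 8 1 7 5 1 8 1 → sum 38
Total = 79.
79 mod 10 = 9, so the number is invalid.

invalid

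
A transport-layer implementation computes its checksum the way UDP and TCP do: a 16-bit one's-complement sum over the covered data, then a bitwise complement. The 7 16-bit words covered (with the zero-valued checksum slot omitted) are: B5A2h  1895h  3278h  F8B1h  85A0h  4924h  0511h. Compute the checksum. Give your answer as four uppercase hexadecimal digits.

32C8

One's-complement addition (fold any carry out of bit 15 back into bit 0):
  0xB5A2 + 0x1895 = 0x0CE37
  0xCE37 + 0x3278 = 0x100AF → wrap carry → 0x00B0
  0x00B0 + 0xF8B1 = 0x0F961
  0xF961 + 0x85A0 = 0x17F01 → wrap carry → 0x7F02
  0x7F02 + 0x4924 = 0x0C826
  0xC826 + 0x0511 = 0x0CD37
One's-complement sum = 0xCD37.
Checksum = ~0xCD37 & 0xFFFF = 0x32C8.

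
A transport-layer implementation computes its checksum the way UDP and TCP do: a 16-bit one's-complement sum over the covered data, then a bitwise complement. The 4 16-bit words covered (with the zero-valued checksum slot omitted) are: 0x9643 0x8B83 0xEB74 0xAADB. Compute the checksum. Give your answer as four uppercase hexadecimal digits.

47E8

One's-complement addition (fold any carry out of bit 15 back into bit 0):
  0x9643 + 0x8B83 = 0x121C6 → wrap carry → 0x21C7
  0x21C7 + 0xEB74 = 0x10D3B → wrap carry → 0x0D3C
  0x0D3C + 0xAADB = 0x0B817
One's-complement sum = 0xB817.
Checksum = ~0xB817 & 0xFFFF = 0x47E8.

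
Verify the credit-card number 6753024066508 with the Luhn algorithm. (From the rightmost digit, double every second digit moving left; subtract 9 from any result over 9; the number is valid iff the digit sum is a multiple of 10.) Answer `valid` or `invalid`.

From the right, keep odd positions and double even positions (subtract 9 from any doubled value over 9):
  doubled (positions 2,4,...): 0 3 0 4 6 5 → sum 18
  kept (positions 1,3,...): 8 5 6 4 0 5 6 → sum 34
Total = 52.
52 mod 10 = 2, so the number is invalid.

invalid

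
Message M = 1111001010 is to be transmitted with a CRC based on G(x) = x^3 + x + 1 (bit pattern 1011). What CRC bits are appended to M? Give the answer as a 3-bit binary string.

101

Append 3 zeros: 1111001010000. Divide by 1011 (XOR where the leading bit is 1):
  pos 0: 1111 XOR 1011 = 0100
  pos 1: 1000 XOR 1011 = 0011
  pos 3: 1101 XOR 1011 = 0110
  pos 4: 1100 XOR 1011 = 0111
  pos 5: 1111 XOR 1011 = 0100
  pos 6: 1000 XOR 1011 = 0011
  pos 8: 1100 XOR 1011 = 0111
  pos 9: 1110 XOR 1011 = 0101
Remainder (last 3 bits) = 101. This is the CRC / FCS.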